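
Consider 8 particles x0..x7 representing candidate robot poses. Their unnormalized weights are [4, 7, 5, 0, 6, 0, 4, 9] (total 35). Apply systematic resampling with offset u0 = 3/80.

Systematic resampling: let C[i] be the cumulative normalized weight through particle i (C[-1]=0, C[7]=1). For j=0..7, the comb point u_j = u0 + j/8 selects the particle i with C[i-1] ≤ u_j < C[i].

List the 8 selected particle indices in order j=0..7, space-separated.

C = [4/35, 11/35, 16/35, 16/35, 22/35, 22/35, 26/35, 1]
j=0: u_0=3/80 ∈ [0, 4/35) → index 0
j=1: u_1=13/80 ∈ [4/35, 11/35) → index 1
j=2: u_2=23/80 ∈ [4/35, 11/35) → index 1
j=3: u_3=33/80 ∈ [11/35, 16/35) → index 2
j=4: u_4=43/80 ∈ [16/35, 22/35) → index 4
j=5: u_5=53/80 ∈ [22/35, 26/35) → index 6
j=6: u_6=63/80 ∈ [26/35, 1) → index 7
j=7: u_7=73/80 ∈ [26/35, 1) → index 7

0 1 1 2 4 6 7 7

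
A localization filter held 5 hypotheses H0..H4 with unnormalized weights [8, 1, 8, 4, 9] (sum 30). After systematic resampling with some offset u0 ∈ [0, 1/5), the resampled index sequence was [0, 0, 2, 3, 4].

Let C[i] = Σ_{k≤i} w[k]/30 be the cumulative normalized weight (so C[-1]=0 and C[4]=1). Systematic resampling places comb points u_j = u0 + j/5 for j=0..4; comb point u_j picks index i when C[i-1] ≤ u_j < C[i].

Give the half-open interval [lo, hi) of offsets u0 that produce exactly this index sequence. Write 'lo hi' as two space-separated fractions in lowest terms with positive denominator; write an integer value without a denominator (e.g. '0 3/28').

C = [4/15, 3/10, 17/30, 7/10, 1]
j=0 picked index 0: u0 ∈ [0, 4/15)
j=1 picked index 0: u0 ∈ [-1/5, 1/15)
j=2 picked index 2: u0 ∈ [-1/10, 1/6)
j=3 picked index 3: u0 ∈ [-1/30, 1/10)
j=4 picked index 4: u0 ∈ [-1/10, 1/5)
intersection: [0, 1/15)

0 1/15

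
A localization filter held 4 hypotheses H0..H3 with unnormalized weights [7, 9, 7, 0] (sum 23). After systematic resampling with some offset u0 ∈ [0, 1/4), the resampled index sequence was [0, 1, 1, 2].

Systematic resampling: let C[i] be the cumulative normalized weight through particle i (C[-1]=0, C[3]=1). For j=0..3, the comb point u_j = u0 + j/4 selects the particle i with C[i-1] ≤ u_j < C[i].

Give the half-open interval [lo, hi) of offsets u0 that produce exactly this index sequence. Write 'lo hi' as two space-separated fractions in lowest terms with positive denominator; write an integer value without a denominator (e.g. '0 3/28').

5/92 9/46

C = [7/23, 16/23, 1, 1]
j=0 picked index 0: u0 ∈ [0, 7/23)
j=1 picked index 1: u0 ∈ [5/92, 41/92)
j=2 picked index 1: u0 ∈ [-9/46, 9/46)
j=3 picked index 2: u0 ∈ [-5/92, 1/4)
intersection: [5/92, 9/46)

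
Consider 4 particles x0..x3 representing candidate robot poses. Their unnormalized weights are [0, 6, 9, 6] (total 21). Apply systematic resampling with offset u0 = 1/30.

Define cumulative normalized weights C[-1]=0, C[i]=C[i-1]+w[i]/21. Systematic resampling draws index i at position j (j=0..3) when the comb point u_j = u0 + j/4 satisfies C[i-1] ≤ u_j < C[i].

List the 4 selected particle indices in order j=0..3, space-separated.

1 1 2 3

C = [0, 2/7, 5/7, 1]
j=0: u_0=1/30 ∈ [0, 2/7) → index 1
j=1: u_1=17/60 ∈ [0, 2/7) → index 1
j=2: u_2=8/15 ∈ [2/7, 5/7) → index 2
j=3: u_3=47/60 ∈ [5/7, 1) → index 3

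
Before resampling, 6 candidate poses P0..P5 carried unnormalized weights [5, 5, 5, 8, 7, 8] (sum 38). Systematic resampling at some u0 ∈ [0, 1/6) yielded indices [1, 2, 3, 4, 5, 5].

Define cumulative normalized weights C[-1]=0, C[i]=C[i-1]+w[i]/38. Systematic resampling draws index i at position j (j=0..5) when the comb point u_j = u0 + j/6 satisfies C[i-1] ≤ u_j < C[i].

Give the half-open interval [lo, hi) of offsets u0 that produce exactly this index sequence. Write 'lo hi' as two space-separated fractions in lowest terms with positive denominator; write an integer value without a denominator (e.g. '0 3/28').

5/38 1/6

C = [5/38, 5/19, 15/38, 23/38, 15/19, 1]
j=0 picked index 1: u0 ∈ [5/38, 5/19)
j=1 picked index 2: u0 ∈ [11/114, 13/57)
j=2 picked index 3: u0 ∈ [7/114, 31/114)
j=3 picked index 4: u0 ∈ [2/19, 11/38)
j=4 picked index 5: u0 ∈ [7/57, 1/3)
j=5 picked index 5: u0 ∈ [-5/114, 1/6)
intersection: [5/38, 1/6)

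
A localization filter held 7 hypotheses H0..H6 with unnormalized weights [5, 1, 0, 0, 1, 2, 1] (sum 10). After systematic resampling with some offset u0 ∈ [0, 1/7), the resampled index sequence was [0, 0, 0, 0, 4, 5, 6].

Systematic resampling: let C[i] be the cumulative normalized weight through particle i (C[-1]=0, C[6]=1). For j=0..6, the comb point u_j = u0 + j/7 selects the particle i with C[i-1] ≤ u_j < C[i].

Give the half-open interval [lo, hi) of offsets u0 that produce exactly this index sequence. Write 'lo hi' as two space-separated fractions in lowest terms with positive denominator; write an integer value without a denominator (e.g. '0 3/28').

3/70 1/14

C = [1/2, 3/5, 3/5, 3/5, 7/10, 9/10, 1]
j=0 picked index 0: u0 ∈ [0, 1/2)
j=1 picked index 0: u0 ∈ [-1/7, 5/14)
j=2 picked index 0: u0 ∈ [-2/7, 3/14)
j=3 picked index 0: u0 ∈ [-3/7, 1/14)
j=4 picked index 4: u0 ∈ [1/35, 9/70)
j=5 picked index 5: u0 ∈ [-1/70, 13/70)
j=6 picked index 6: u0 ∈ [3/70, 1/7)
intersection: [3/70, 1/14)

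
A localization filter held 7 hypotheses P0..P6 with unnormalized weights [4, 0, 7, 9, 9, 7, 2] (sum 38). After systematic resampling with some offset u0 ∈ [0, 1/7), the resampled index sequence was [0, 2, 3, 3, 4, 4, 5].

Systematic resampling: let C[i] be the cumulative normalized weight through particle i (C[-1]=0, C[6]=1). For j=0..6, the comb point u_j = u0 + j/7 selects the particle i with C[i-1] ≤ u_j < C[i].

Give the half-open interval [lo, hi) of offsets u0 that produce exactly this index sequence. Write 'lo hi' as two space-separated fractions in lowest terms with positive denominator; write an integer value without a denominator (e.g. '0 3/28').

C = [2/19, 2/19, 11/38, 10/19, 29/38, 18/19, 1]
j=0 picked index 0: u0 ∈ [0, 2/19)
j=1 picked index 2: u0 ∈ [-5/133, 39/266)
j=2 picked index 3: u0 ∈ [1/266, 32/133)
j=3 picked index 3: u0 ∈ [-37/266, 13/133)
j=4 picked index 4: u0 ∈ [-6/133, 51/266)
j=5 picked index 4: u0 ∈ [-25/133, 13/266)
j=6 picked index 5: u0 ∈ [-25/266, 12/133)
intersection: [1/266, 13/266)

1/266 13/266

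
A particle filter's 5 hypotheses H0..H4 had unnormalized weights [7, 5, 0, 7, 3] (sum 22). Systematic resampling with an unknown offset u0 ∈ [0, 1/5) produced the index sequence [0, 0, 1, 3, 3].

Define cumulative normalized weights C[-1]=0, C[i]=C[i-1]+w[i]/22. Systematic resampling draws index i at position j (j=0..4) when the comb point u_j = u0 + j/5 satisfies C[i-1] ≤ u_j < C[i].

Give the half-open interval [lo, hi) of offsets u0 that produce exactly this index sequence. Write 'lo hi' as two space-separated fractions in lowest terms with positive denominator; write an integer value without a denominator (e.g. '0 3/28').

0 7/110

C = [7/22, 6/11, 6/11, 19/22, 1]
j=0 picked index 0: u0 ∈ [0, 7/22)
j=1 picked index 0: u0 ∈ [-1/5, 13/110)
j=2 picked index 1: u0 ∈ [-9/110, 8/55)
j=3 picked index 3: u0 ∈ [-3/55, 29/110)
j=4 picked index 3: u0 ∈ [-14/55, 7/110)
intersection: [0, 7/110)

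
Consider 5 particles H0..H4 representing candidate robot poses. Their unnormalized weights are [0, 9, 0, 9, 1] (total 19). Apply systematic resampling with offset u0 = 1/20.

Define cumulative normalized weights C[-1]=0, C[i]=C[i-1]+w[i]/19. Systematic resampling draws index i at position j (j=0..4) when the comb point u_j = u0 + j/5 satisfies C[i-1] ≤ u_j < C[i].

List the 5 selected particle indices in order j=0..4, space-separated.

1 1 1 3 3

C = [0, 9/19, 9/19, 18/19, 1]
j=0: u_0=1/20 ∈ [0, 9/19) → index 1
j=1: u_1=1/4 ∈ [0, 9/19) → index 1
j=2: u_2=9/20 ∈ [0, 9/19) → index 1
j=3: u_3=13/20 ∈ [9/19, 18/19) → index 3
j=4: u_4=17/20 ∈ [9/19, 18/19) → index 3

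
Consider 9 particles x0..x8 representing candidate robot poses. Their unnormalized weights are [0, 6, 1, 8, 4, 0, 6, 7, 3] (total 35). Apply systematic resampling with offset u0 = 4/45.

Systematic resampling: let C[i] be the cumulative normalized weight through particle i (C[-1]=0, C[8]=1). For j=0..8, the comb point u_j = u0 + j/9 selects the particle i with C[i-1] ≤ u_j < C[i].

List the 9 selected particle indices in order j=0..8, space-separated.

1 3 3 3 4 6 7 7 8

C = [0, 6/35, 1/5, 3/7, 19/35, 19/35, 5/7, 32/35, 1]
j=0: u_0=4/45 ∈ [0, 6/35) → index 1
j=1: u_1=1/5 ∈ [1/5, 3/7) → index 3
j=2: u_2=14/45 ∈ [1/5, 3/7) → index 3
j=3: u_3=19/45 ∈ [1/5, 3/7) → index 3
j=4: u_4=8/15 ∈ [3/7, 19/35) → index 4
j=5: u_5=29/45 ∈ [19/35, 5/7) → index 6
j=6: u_6=34/45 ∈ [5/7, 32/35) → index 7
j=7: u_7=13/15 ∈ [5/7, 32/35) → index 7
j=8: u_8=44/45 ∈ [32/35, 1) → index 8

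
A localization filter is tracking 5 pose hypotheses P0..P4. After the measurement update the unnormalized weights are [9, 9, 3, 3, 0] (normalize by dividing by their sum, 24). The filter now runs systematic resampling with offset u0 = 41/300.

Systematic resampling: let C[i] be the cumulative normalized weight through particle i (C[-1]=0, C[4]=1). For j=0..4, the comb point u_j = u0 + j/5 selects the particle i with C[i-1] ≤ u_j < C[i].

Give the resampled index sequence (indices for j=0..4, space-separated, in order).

C = [3/8, 3/4, 7/8, 1, 1]
j=0: u_0=41/300 ∈ [0, 3/8) → index 0
j=1: u_1=101/300 ∈ [0, 3/8) → index 0
j=2: u_2=161/300 ∈ [3/8, 3/4) → index 1
j=3: u_3=221/300 ∈ [3/8, 3/4) → index 1
j=4: u_4=281/300 ∈ [7/8, 1) → index 3

0 0 1 1 3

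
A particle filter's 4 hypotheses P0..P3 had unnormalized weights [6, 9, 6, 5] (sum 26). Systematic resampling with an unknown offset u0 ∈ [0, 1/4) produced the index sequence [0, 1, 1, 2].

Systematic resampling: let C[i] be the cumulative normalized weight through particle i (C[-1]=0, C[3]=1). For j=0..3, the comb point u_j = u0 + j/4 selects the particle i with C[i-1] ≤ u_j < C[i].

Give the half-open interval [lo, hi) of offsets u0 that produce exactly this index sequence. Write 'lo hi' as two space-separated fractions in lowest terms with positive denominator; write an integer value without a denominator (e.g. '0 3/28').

C = [3/13, 15/26, 21/26, 1]
j=0 picked index 0: u0 ∈ [0, 3/13)
j=1 picked index 1: u0 ∈ [-1/52, 17/52)
j=2 picked index 1: u0 ∈ [-7/26, 1/13)
j=3 picked index 2: u0 ∈ [-9/52, 3/52)
intersection: [0, 3/52)

0 3/52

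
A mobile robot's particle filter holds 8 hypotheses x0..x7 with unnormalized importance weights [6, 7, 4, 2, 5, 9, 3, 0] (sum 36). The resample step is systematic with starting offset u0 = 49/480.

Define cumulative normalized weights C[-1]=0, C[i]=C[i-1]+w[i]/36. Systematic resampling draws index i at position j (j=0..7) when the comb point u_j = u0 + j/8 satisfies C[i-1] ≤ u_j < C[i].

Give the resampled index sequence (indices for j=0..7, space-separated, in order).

0 1 1 3 4 5 5 6

C = [1/6, 13/36, 17/36, 19/36, 2/3, 11/12, 1, 1]
j=0: u_0=49/480 ∈ [0, 1/6) → index 0
j=1: u_1=109/480 ∈ [1/6, 13/36) → index 1
j=2: u_2=169/480 ∈ [1/6, 13/36) → index 1
j=3: u_3=229/480 ∈ [17/36, 19/36) → index 3
j=4: u_4=289/480 ∈ [19/36, 2/3) → index 4
j=5: u_5=349/480 ∈ [2/3, 11/12) → index 5
j=6: u_6=409/480 ∈ [2/3, 11/12) → index 5
j=7: u_7=469/480 ∈ [11/12, 1) → index 6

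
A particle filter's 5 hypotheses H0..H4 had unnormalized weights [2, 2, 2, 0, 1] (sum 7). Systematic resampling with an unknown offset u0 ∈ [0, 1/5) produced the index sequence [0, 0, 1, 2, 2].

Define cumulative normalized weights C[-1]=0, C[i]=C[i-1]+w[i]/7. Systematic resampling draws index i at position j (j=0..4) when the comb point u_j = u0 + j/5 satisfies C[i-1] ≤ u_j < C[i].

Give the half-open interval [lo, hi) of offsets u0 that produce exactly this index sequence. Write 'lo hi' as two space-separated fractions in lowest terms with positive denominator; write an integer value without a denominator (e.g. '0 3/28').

C = [2/7, 4/7, 6/7, 6/7, 1]
j=0 picked index 0: u0 ∈ [0, 2/7)
j=1 picked index 0: u0 ∈ [-1/5, 3/35)
j=2 picked index 1: u0 ∈ [-4/35, 6/35)
j=3 picked index 2: u0 ∈ [-1/35, 9/35)
j=4 picked index 2: u0 ∈ [-8/35, 2/35)
intersection: [0, 2/35)

0 2/35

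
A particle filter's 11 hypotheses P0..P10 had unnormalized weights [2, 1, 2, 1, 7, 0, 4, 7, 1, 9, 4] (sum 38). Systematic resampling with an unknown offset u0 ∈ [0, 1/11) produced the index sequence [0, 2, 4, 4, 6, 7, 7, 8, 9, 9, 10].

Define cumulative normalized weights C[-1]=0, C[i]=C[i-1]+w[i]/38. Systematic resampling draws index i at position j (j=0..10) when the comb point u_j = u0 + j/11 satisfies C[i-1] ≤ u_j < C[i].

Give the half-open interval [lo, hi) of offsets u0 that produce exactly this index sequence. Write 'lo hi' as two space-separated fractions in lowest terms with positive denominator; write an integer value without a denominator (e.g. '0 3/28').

C = [1/19, 3/38, 5/38, 3/19, 13/38, 13/38, 17/38, 12/19, 25/38, 17/19, 1]
j=0 picked index 0: u0 ∈ [0, 1/19)
j=1 picked index 2: u0 ∈ [-5/418, 17/418)
j=2 picked index 4: u0 ∈ [-5/209, 67/418)
j=3 picked index 4: u0 ∈ [-24/209, 29/418)
j=4 picked index 6: u0 ∈ [-9/418, 35/418)
j=5 picked index 7: u0 ∈ [-3/418, 37/209)
j=6 picked index 7: u0 ∈ [-41/418, 18/209)
j=7 picked index 8: u0 ∈ [-1/209, 9/418)
j=8 picked index 9: u0 ∈ [-29/418, 35/209)
j=9 picked index 9: u0 ∈ [-67/418, 16/209)
j=10 picked index 10: u0 ∈ [-3/209, 1/11)
intersection: [0, 9/418)

0 9/418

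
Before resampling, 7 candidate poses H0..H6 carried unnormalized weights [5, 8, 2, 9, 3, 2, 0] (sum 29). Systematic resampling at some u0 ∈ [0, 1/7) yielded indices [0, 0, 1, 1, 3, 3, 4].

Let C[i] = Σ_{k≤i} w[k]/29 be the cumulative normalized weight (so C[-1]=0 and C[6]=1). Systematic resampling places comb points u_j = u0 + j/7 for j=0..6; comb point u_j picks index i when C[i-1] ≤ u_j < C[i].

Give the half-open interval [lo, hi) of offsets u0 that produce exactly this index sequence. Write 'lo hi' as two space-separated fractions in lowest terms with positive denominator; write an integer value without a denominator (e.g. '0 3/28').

C = [5/29, 13/29, 15/29, 24/29, 27/29, 1, 1]
j=0 picked index 0: u0 ∈ [0, 5/29)
j=1 picked index 0: u0 ∈ [-1/7, 6/203)
j=2 picked index 1: u0 ∈ [-23/203, 33/203)
j=3 picked index 1: u0 ∈ [-52/203, 4/203)
j=4 picked index 3: u0 ∈ [-11/203, 52/203)
j=5 picked index 3: u0 ∈ [-40/203, 23/203)
j=6 picked index 4: u0 ∈ [-6/203, 15/203)
intersection: [0, 4/203)

0 4/203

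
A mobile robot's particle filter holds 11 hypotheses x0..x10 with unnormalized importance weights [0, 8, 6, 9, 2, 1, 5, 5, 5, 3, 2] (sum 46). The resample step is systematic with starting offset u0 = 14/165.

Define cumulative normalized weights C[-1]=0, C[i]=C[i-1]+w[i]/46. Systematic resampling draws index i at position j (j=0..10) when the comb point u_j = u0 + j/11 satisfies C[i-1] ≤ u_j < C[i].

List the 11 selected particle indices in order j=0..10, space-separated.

1 2 2 3 3 4 6 7 8 9 10

C = [0, 4/23, 7/23, 1/2, 25/46, 13/23, 31/46, 18/23, 41/46, 22/23, 1]
j=0: u_0=14/165 ∈ [0, 4/23) → index 1
j=1: u_1=29/165 ∈ [4/23, 7/23) → index 2
j=2: u_2=4/15 ∈ [4/23, 7/23) → index 2
j=3: u_3=59/165 ∈ [7/23, 1/2) → index 3
j=4: u_4=74/165 ∈ [7/23, 1/2) → index 3
j=5: u_5=89/165 ∈ [1/2, 25/46) → index 4
j=6: u_6=104/165 ∈ [13/23, 31/46) → index 6
j=7: u_7=119/165 ∈ [31/46, 18/23) → index 7
j=8: u_8=134/165 ∈ [18/23, 41/46) → index 8
j=9: u_9=149/165 ∈ [41/46, 22/23) → index 9
j=10: u_10=164/165 ∈ [22/23, 1) → index 10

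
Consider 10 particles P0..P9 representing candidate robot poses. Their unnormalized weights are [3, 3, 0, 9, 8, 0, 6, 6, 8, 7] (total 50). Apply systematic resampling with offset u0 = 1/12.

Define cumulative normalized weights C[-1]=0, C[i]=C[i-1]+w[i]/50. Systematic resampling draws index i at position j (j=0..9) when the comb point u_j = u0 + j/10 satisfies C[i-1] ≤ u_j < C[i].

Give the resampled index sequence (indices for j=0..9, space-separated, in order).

1 3 3 4 6 7 7 8 9 9

C = [3/50, 3/25, 3/25, 3/10, 23/50, 23/50, 29/50, 7/10, 43/50, 1]
j=0: u_0=1/12 ∈ [3/50, 3/25) → index 1
j=1: u_1=11/60 ∈ [3/25, 3/10) → index 3
j=2: u_2=17/60 ∈ [3/25, 3/10) → index 3
j=3: u_3=23/60 ∈ [3/10, 23/50) → index 4
j=4: u_4=29/60 ∈ [23/50, 29/50) → index 6
j=5: u_5=7/12 ∈ [29/50, 7/10) → index 7
j=6: u_6=41/60 ∈ [29/50, 7/10) → index 7
j=7: u_7=47/60 ∈ [7/10, 43/50) → index 8
j=8: u_8=53/60 ∈ [43/50, 1) → index 9
j=9: u_9=59/60 ∈ [43/50, 1) → index 9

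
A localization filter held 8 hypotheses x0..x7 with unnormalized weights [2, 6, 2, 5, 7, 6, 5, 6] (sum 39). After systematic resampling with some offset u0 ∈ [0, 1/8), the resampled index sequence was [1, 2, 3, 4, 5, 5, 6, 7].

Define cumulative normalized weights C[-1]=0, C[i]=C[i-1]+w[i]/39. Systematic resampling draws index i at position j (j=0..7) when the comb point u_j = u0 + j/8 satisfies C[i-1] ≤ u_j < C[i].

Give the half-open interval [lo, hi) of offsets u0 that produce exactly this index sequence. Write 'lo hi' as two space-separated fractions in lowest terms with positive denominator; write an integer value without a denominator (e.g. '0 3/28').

C = [2/39, 8/39, 10/39, 5/13, 22/39, 28/39, 11/13, 1]
j=0 picked index 1: u0 ∈ [2/39, 8/39)
j=1 picked index 2: u0 ∈ [25/312, 41/312)
j=2 picked index 3: u0 ∈ [1/156, 7/52)
j=3 picked index 4: u0 ∈ [1/104, 59/312)
j=4 picked index 5: u0 ∈ [5/78, 17/78)
j=5 picked index 5: u0 ∈ [-19/312, 29/312)
j=6 picked index 6: u0 ∈ [-5/156, 5/52)
j=7 picked index 7: u0 ∈ [-3/104, 1/8)
intersection: [25/312, 29/312)

25/312 29/312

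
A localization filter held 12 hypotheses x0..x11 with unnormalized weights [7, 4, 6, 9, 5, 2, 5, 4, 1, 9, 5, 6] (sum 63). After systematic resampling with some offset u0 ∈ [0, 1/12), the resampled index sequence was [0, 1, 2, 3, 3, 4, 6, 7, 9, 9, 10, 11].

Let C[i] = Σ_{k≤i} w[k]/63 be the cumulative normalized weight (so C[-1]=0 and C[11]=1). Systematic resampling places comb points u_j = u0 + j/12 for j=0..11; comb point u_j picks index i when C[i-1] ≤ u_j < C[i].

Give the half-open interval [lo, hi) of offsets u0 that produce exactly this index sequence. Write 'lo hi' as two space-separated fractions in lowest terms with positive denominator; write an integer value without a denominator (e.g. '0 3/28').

1/36 1/14

C = [1/9, 11/63, 17/63, 26/63, 31/63, 11/21, 38/63, 2/3, 43/63, 52/63, 19/21, 1]
j=0 picked index 0: u0 ∈ [0, 1/9)
j=1 picked index 1: u0 ∈ [1/36, 23/252)
j=2 picked index 2: u0 ∈ [1/126, 13/126)
j=3 picked index 3: u0 ∈ [5/252, 41/252)
j=4 picked index 3: u0 ∈ [-4/63, 5/63)
j=5 picked index 4: u0 ∈ [-1/252, 19/252)
j=6 picked index 6: u0 ∈ [1/42, 13/126)
j=7 picked index 7: u0 ∈ [5/252, 1/12)
j=8 picked index 9: u0 ∈ [1/63, 10/63)
j=9 picked index 9: u0 ∈ [-17/252, 19/252)
j=10 picked index 10: u0 ∈ [-1/126, 1/14)
j=11 picked index 11: u0 ∈ [-1/84, 1/12)
intersection: [1/36, 1/14)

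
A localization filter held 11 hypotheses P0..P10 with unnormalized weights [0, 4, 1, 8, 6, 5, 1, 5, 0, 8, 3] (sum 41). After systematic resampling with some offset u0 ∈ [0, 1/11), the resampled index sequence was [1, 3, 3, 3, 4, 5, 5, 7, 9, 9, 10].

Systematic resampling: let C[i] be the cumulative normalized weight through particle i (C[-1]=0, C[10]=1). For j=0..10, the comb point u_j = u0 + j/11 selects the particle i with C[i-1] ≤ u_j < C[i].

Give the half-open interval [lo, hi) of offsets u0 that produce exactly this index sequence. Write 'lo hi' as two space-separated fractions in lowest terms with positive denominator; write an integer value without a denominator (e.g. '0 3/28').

14/451 18/451

C = [0, 4/41, 5/41, 13/41, 19/41, 24/41, 25/41, 30/41, 30/41, 38/41, 1]
j=0 picked index 1: u0 ∈ [0, 4/41)
j=1 picked index 3: u0 ∈ [14/451, 102/451)
j=2 picked index 3: u0 ∈ [-27/451, 61/451)
j=3 picked index 3: u0 ∈ [-68/451, 20/451)
j=4 picked index 4: u0 ∈ [-21/451, 45/451)
j=5 picked index 5: u0 ∈ [4/451, 59/451)
j=6 picked index 5: u0 ∈ [-37/451, 18/451)
j=7 picked index 7: u0 ∈ [-12/451, 43/451)
j=8 picked index 9: u0 ∈ [2/451, 90/451)
j=9 picked index 9: u0 ∈ [-39/451, 49/451)
j=10 picked index 10: u0 ∈ [8/451, 1/11)
intersection: [14/451, 18/451)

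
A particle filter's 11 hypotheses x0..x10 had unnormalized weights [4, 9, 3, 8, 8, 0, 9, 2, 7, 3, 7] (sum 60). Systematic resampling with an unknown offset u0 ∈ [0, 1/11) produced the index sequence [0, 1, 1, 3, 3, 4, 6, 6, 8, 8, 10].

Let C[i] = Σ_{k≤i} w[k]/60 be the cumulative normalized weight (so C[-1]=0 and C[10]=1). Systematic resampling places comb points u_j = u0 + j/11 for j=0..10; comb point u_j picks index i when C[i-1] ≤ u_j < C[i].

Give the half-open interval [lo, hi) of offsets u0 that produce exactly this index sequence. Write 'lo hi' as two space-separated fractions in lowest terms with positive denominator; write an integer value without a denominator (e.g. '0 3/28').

0 1/66

C = [1/15, 13/60, 4/15, 2/5, 8/15, 8/15, 41/60, 43/60, 5/6, 53/60, 1]
j=0 picked index 0: u0 ∈ [0, 1/15)
j=1 picked index 1: u0 ∈ [-4/165, 83/660)
j=2 picked index 1: u0 ∈ [-19/165, 23/660)
j=3 picked index 3: u0 ∈ [-1/165, 7/55)
j=4 picked index 3: u0 ∈ [-16/165, 2/55)
j=5 picked index 4: u0 ∈ [-3/55, 13/165)
j=6 picked index 6: u0 ∈ [-2/165, 91/660)
j=7 picked index 6: u0 ∈ [-17/165, 31/660)
j=8 picked index 8: u0 ∈ [-7/660, 7/66)
j=9 picked index 8: u0 ∈ [-67/660, 1/66)
j=10 picked index 10: u0 ∈ [-17/660, 1/11)
intersection: [0, 1/66)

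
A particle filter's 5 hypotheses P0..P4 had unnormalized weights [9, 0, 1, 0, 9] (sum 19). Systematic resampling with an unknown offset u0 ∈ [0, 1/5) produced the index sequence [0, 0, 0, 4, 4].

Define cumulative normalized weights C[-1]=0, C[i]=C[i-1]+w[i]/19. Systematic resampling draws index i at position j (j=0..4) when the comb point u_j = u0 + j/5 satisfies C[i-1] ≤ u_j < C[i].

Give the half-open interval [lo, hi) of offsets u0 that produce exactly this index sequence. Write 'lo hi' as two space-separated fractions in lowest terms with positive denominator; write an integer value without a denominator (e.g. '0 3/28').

C = [9/19, 9/19, 10/19, 10/19, 1]
j=0 picked index 0: u0 ∈ [0, 9/19)
j=1 picked index 0: u0 ∈ [-1/5, 26/95)
j=2 picked index 0: u0 ∈ [-2/5, 7/95)
j=3 picked index 4: u0 ∈ [-7/95, 2/5)
j=4 picked index 4: u0 ∈ [-26/95, 1/5)
intersection: [0, 7/95)

0 7/95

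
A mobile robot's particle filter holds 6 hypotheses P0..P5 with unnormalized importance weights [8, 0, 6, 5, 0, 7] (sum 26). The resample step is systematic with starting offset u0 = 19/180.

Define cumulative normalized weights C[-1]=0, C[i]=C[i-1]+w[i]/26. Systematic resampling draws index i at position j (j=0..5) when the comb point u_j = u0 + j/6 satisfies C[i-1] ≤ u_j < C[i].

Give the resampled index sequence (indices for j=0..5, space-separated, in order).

C = [4/13, 4/13, 7/13, 19/26, 19/26, 1]
j=0: u_0=19/180 ∈ [0, 4/13) → index 0
j=1: u_1=49/180 ∈ [0, 4/13) → index 0
j=2: u_2=79/180 ∈ [4/13, 7/13) → index 2
j=3: u_3=109/180 ∈ [7/13, 19/26) → index 3
j=4: u_4=139/180 ∈ [19/26, 1) → index 5
j=5: u_5=169/180 ∈ [19/26, 1) → index 5

0 0 2 3 5 5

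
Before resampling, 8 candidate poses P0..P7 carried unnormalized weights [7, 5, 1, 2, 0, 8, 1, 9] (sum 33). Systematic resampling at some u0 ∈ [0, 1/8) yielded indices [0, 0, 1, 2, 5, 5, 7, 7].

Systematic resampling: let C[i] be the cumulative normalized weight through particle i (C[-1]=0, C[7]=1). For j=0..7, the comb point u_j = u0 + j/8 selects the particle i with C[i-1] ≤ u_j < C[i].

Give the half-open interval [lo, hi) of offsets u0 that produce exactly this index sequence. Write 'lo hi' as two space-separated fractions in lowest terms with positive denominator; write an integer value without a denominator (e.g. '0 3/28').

C = [7/33, 4/11, 13/33, 5/11, 5/11, 23/33, 8/11, 1]
j=0 picked index 0: u0 ∈ [0, 7/33)
j=1 picked index 0: u0 ∈ [-1/8, 23/264)
j=2 picked index 1: u0 ∈ [-5/132, 5/44)
j=3 picked index 2: u0 ∈ [-1/88, 5/264)
j=4 picked index 5: u0 ∈ [-1/22, 13/66)
j=5 picked index 5: u0 ∈ [-15/88, 19/264)
j=6 picked index 7: u0 ∈ [-1/44, 1/4)
j=7 picked index 7: u0 ∈ [-13/88, 1/8)
intersection: [0, 5/264)

0 5/264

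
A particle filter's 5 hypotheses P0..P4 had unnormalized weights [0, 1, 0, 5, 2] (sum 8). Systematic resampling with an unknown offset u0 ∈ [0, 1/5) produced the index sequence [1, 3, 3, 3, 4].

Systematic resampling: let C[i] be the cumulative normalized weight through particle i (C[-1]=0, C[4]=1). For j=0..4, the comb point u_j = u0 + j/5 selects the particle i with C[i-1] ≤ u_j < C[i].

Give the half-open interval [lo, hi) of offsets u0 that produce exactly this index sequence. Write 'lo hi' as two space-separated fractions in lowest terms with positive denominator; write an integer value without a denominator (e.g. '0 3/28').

C = [0, 1/8, 1/8, 3/4, 1]
j=0 picked index 1: u0 ∈ [0, 1/8)
j=1 picked index 3: u0 ∈ [-3/40, 11/20)
j=2 picked index 3: u0 ∈ [-11/40, 7/20)
j=3 picked index 3: u0 ∈ [-19/40, 3/20)
j=4 picked index 4: u0 ∈ [-1/20, 1/5)
intersection: [0, 1/8)

0 1/8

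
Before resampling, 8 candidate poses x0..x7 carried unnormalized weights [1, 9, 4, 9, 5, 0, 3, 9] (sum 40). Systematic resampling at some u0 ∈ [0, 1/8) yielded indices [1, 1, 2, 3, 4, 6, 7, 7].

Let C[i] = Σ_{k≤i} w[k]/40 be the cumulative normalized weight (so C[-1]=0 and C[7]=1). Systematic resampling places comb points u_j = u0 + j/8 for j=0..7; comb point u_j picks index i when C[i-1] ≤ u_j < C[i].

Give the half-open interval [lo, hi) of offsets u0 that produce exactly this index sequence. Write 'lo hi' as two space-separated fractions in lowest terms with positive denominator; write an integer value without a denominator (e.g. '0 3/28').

3/40 1/10

C = [1/40, 1/4, 7/20, 23/40, 7/10, 7/10, 31/40, 1]
j=0 picked index 1: u0 ∈ [1/40, 1/4)
j=1 picked index 1: u0 ∈ [-1/10, 1/8)
j=2 picked index 2: u0 ∈ [0, 1/10)
j=3 picked index 3: u0 ∈ [-1/40, 1/5)
j=4 picked index 4: u0 ∈ [3/40, 1/5)
j=5 picked index 6: u0 ∈ [3/40, 3/20)
j=6 picked index 7: u0 ∈ [1/40, 1/4)
j=7 picked index 7: u0 ∈ [-1/10, 1/8)
intersection: [3/40, 1/10)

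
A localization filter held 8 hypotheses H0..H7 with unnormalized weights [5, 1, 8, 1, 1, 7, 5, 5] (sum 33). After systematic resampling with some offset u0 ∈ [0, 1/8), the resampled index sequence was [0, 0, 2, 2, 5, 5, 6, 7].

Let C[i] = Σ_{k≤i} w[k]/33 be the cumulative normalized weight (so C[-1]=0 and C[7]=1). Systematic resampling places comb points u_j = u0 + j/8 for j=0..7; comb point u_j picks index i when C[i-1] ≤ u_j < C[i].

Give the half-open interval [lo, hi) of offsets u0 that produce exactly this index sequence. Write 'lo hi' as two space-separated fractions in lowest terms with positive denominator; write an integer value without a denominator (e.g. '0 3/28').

C = [5/33, 2/11, 14/33, 5/11, 16/33, 23/33, 28/33, 1]
j=0 picked index 0: u0 ∈ [0, 5/33)
j=1 picked index 0: u0 ∈ [-1/8, 7/264)
j=2 picked index 2: u0 ∈ [-3/44, 23/132)
j=3 picked index 2: u0 ∈ [-17/88, 13/264)
j=4 picked index 5: u0 ∈ [-1/66, 13/66)
j=5 picked index 5: u0 ∈ [-37/264, 19/264)
j=6 picked index 6: u0 ∈ [-7/132, 13/132)
j=7 picked index 7: u0 ∈ [-7/264, 1/8)
intersection: [0, 7/264)

0 7/264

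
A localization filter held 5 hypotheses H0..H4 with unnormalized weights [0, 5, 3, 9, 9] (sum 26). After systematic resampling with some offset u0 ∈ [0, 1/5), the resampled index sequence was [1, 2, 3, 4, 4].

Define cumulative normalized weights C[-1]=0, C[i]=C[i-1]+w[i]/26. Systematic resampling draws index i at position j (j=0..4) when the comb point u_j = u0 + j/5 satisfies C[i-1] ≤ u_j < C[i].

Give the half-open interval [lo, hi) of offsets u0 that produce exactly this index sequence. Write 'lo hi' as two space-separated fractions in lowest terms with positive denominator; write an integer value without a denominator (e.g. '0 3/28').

C = [0, 5/26, 4/13, 17/26, 1]
j=0 picked index 1: u0 ∈ [0, 5/26)
j=1 picked index 2: u0 ∈ [-1/130, 7/65)
j=2 picked index 3: u0 ∈ [-6/65, 33/130)
j=3 picked index 4: u0 ∈ [7/130, 2/5)
j=4 picked index 4: u0 ∈ [-19/130, 1/5)
intersection: [7/130, 7/65)

7/130 7/65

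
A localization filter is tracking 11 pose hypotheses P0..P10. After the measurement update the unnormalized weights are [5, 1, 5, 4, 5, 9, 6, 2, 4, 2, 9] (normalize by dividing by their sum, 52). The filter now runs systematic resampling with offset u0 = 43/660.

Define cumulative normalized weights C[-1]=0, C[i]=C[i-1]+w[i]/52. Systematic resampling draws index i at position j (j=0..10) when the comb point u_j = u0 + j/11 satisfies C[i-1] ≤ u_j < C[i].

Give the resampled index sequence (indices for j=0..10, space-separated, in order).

C = [5/52, 3/26, 11/52, 15/52, 5/13, 29/52, 35/52, 37/52, 41/52, 43/52, 1]
j=0: u_0=43/660 ∈ [0, 5/52) → index 0
j=1: u_1=103/660 ∈ [3/26, 11/52) → index 2
j=2: u_2=163/660 ∈ [11/52, 15/52) → index 3
j=3: u_3=223/660 ∈ [15/52, 5/13) → index 4
j=4: u_4=283/660 ∈ [5/13, 29/52) → index 5
j=5: u_5=343/660 ∈ [5/13, 29/52) → index 5
j=6: u_6=403/660 ∈ [29/52, 35/52) → index 6
j=7: u_7=463/660 ∈ [35/52, 37/52) → index 7
j=8: u_8=523/660 ∈ [41/52, 43/52) → index 9
j=9: u_9=53/60 ∈ [43/52, 1) → index 10
j=10: u_10=643/660 ∈ [43/52, 1) → index 10

0 2 3 4 5 5 6 7 9 10 10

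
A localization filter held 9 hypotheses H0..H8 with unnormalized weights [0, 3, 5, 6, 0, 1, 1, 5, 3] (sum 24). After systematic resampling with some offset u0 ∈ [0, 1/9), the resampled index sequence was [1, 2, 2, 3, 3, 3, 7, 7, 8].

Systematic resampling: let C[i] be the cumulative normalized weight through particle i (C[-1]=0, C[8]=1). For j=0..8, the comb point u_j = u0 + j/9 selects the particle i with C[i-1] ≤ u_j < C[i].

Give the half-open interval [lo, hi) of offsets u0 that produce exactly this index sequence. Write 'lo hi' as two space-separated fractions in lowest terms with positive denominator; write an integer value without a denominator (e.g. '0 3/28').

1/72 1/36

C = [0, 1/8, 1/3, 7/12, 7/12, 5/8, 2/3, 7/8, 1]
j=0 picked index 1: u0 ∈ [0, 1/8)
j=1 picked index 2: u0 ∈ [1/72, 2/9)
j=2 picked index 2: u0 ∈ [-7/72, 1/9)
j=3 picked index 3: u0 ∈ [0, 1/4)
j=4 picked index 3: u0 ∈ [-1/9, 5/36)
j=5 picked index 3: u0 ∈ [-2/9, 1/36)
j=6 picked index 7: u0 ∈ [0, 5/24)
j=7 picked index 7: u0 ∈ [-1/9, 7/72)
j=8 picked index 8: u0 ∈ [-1/72, 1/9)
intersection: [1/72, 1/36)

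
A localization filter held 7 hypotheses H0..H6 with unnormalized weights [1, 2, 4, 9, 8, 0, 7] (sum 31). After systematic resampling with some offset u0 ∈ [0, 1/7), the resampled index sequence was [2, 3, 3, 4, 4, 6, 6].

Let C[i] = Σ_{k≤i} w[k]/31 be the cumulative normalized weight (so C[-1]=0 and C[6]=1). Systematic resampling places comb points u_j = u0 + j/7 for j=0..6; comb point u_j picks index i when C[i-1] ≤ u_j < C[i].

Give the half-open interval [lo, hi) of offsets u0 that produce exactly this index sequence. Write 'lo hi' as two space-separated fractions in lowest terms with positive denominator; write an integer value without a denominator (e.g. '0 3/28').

C = [1/31, 3/31, 7/31, 16/31, 24/31, 24/31, 1]
j=0 picked index 2: u0 ∈ [3/31, 7/31)
j=1 picked index 3: u0 ∈ [18/217, 81/217)
j=2 picked index 3: u0 ∈ [-13/217, 50/217)
j=3 picked index 4: u0 ∈ [19/217, 75/217)
j=4 picked index 4: u0 ∈ [-12/217, 44/217)
j=5 picked index 6: u0 ∈ [13/217, 2/7)
j=6 picked index 6: u0 ∈ [-18/217, 1/7)
intersection: [3/31, 1/7)

3/31 1/7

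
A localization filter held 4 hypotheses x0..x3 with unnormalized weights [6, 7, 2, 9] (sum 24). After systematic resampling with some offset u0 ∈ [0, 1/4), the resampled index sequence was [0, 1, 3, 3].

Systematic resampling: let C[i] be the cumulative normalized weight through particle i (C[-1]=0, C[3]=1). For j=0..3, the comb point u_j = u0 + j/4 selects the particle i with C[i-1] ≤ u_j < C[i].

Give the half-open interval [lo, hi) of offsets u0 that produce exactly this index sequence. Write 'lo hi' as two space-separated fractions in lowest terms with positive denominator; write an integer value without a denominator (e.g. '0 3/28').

1/8 1/4

C = [1/4, 13/24, 5/8, 1]
j=0 picked index 0: u0 ∈ [0, 1/4)
j=1 picked index 1: u0 ∈ [0, 7/24)
j=2 picked index 3: u0 ∈ [1/8, 1/2)
j=3 picked index 3: u0 ∈ [-1/8, 1/4)
intersection: [1/8, 1/4)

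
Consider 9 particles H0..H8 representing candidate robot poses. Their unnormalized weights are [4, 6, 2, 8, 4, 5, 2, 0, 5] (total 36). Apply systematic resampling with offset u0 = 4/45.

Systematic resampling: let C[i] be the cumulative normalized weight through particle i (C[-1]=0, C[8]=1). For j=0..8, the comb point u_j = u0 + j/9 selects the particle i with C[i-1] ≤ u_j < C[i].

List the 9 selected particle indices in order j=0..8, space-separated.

C = [1/9, 5/18, 1/3, 5/9, 2/3, 29/36, 31/36, 31/36, 1]
j=0: u_0=4/45 ∈ [0, 1/9) → index 0
j=1: u_1=1/5 ∈ [1/9, 5/18) → index 1
j=2: u_2=14/45 ∈ [5/18, 1/3) → index 2
j=3: u_3=19/45 ∈ [1/3, 5/9) → index 3
j=4: u_4=8/15 ∈ [1/3, 5/9) → index 3
j=5: u_5=29/45 ∈ [5/9, 2/3) → index 4
j=6: u_6=34/45 ∈ [2/3, 29/36) → index 5
j=7: u_7=13/15 ∈ [31/36, 1) → index 8
j=8: u_8=44/45 ∈ [31/36, 1) → index 8

0 1 2 3 3 4 5 8 8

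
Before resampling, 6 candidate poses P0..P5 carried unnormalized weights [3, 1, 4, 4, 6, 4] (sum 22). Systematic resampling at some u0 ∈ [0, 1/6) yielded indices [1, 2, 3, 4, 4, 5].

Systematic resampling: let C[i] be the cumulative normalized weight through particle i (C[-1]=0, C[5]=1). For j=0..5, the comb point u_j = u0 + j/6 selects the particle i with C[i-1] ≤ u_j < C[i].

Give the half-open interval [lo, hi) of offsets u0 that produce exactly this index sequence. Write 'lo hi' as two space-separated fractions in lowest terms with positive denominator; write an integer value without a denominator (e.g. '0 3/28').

3/22 5/33

C = [3/22, 2/11, 4/11, 6/11, 9/11, 1]
j=0 picked index 1: u0 ∈ [3/22, 2/11)
j=1 picked index 2: u0 ∈ [1/66, 13/66)
j=2 picked index 3: u0 ∈ [1/33, 7/33)
j=3 picked index 4: u0 ∈ [1/22, 7/22)
j=4 picked index 4: u0 ∈ [-4/33, 5/33)
j=5 picked index 5: u0 ∈ [-1/66, 1/6)
intersection: [3/22, 5/33)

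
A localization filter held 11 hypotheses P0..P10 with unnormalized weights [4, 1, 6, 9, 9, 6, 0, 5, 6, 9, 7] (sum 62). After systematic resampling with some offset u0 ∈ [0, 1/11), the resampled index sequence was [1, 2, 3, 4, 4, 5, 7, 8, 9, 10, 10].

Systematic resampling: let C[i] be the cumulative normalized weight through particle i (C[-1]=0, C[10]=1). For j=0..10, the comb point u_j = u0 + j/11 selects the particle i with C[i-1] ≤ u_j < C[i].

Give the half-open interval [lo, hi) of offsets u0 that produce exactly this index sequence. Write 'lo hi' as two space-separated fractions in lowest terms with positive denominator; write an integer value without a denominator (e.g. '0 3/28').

47/682 5/62

C = [2/31, 5/62, 11/62, 10/31, 29/62, 35/62, 35/62, 20/31, 23/31, 55/62, 1]
j=0 picked index 1: u0 ∈ [2/31, 5/62)
j=1 picked index 2: u0 ∈ [-7/682, 59/682)
j=2 picked index 3: u0 ∈ [-3/682, 48/341)
j=3 picked index 4: u0 ∈ [17/341, 133/682)
j=4 picked index 4: u0 ∈ [-14/341, 71/682)
j=5 picked index 5: u0 ∈ [9/682, 75/682)
j=6 picked index 7: u0 ∈ [13/682, 34/341)
j=7 picked index 8: u0 ∈ [3/341, 36/341)
j=8 picked index 9: u0 ∈ [5/341, 109/682)
j=9 picked index 10: u0 ∈ [47/682, 2/11)
j=10 picked index 10: u0 ∈ [-15/682, 1/11)
intersection: [47/682, 5/62)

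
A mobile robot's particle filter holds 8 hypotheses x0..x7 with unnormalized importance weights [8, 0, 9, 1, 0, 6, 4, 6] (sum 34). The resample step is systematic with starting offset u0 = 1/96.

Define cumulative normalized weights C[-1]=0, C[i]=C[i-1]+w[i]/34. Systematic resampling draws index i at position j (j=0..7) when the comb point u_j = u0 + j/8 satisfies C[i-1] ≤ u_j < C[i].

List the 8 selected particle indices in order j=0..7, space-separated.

0 0 2 2 3 5 6 7

C = [4/17, 4/17, 1/2, 9/17, 9/17, 12/17, 14/17, 1]
j=0: u_0=1/96 ∈ [0, 4/17) → index 0
j=1: u_1=13/96 ∈ [0, 4/17) → index 0
j=2: u_2=25/96 ∈ [4/17, 1/2) → index 2
j=3: u_3=37/96 ∈ [4/17, 1/2) → index 2
j=4: u_4=49/96 ∈ [1/2, 9/17) → index 3
j=5: u_5=61/96 ∈ [9/17, 12/17) → index 5
j=6: u_6=73/96 ∈ [12/17, 14/17) → index 6
j=7: u_7=85/96 ∈ [14/17, 1) → index 7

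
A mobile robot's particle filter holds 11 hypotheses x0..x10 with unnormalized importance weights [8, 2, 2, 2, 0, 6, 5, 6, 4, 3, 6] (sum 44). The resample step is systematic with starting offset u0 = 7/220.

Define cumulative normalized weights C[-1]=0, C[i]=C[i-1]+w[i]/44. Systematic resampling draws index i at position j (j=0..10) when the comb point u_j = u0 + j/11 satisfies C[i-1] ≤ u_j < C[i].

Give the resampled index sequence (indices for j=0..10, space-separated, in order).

C = [2/11, 5/22, 3/11, 7/22, 7/22, 5/11, 25/44, 31/44, 35/44, 19/22, 1]
j=0: u_0=7/220 ∈ [0, 2/11) → index 0
j=1: u_1=27/220 ∈ [0, 2/11) → index 0
j=2: u_2=47/220 ∈ [2/11, 5/22) → index 1
j=3: u_3=67/220 ∈ [3/11, 7/22) → index 3
j=4: u_4=87/220 ∈ [7/22, 5/11) → index 5
j=5: u_5=107/220 ∈ [5/11, 25/44) → index 6
j=6: u_6=127/220 ∈ [25/44, 31/44) → index 7
j=7: u_7=147/220 ∈ [25/44, 31/44) → index 7
j=8: u_8=167/220 ∈ [31/44, 35/44) → index 8
j=9: u_9=17/20 ∈ [35/44, 19/22) → index 9
j=10: u_10=207/220 ∈ [19/22, 1) → index 10

0 0 1 3 5 6 7 7 8 9 10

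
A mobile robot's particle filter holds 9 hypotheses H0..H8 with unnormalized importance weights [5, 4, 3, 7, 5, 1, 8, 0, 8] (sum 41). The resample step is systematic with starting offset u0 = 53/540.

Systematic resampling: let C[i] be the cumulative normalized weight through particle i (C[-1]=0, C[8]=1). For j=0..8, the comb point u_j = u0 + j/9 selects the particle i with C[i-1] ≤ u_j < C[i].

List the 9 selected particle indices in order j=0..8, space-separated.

0 1 3 3 4 6 6 8 8

C = [5/41, 9/41, 12/41, 19/41, 24/41, 25/41, 33/41, 33/41, 1]
j=0: u_0=53/540 ∈ [0, 5/41) → index 0
j=1: u_1=113/540 ∈ [5/41, 9/41) → index 1
j=2: u_2=173/540 ∈ [12/41, 19/41) → index 3
j=3: u_3=233/540 ∈ [12/41, 19/41) → index 3
j=4: u_4=293/540 ∈ [19/41, 24/41) → index 4
j=5: u_5=353/540 ∈ [25/41, 33/41) → index 6
j=6: u_6=413/540 ∈ [25/41, 33/41) → index 6
j=7: u_7=473/540 ∈ [33/41, 1) → index 8
j=8: u_8=533/540 ∈ [33/41, 1) → index 8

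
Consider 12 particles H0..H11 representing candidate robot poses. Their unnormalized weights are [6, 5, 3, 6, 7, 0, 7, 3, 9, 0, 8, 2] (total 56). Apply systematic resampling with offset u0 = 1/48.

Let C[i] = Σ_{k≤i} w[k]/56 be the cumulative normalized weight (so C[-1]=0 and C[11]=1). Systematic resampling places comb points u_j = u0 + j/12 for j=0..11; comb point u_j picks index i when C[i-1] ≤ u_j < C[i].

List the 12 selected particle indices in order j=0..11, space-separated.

C = [3/28, 11/56, 1/4, 5/14, 27/56, 27/56, 17/28, 37/56, 23/28, 23/28, 27/28, 1]
j=0: u_0=1/48 ∈ [0, 3/28) → index 0
j=1: u_1=5/48 ∈ [0, 3/28) → index 0
j=2: u_2=3/16 ∈ [3/28, 11/56) → index 1
j=3: u_3=13/48 ∈ [1/4, 5/14) → index 3
j=4: u_4=17/48 ∈ [1/4, 5/14) → index 3
j=5: u_5=7/16 ∈ [5/14, 27/56) → index 4
j=6: u_6=25/48 ∈ [27/56, 17/28) → index 6
j=7: u_7=29/48 ∈ [27/56, 17/28) → index 6
j=8: u_8=11/16 ∈ [37/56, 23/28) → index 8
j=9: u_9=37/48 ∈ [37/56, 23/28) → index 8
j=10: u_10=41/48 ∈ [23/28, 27/28) → index 10
j=11: u_11=15/16 ∈ [23/28, 27/28) → index 10

0 0 1 3 3 4 6 6 8 8 10 10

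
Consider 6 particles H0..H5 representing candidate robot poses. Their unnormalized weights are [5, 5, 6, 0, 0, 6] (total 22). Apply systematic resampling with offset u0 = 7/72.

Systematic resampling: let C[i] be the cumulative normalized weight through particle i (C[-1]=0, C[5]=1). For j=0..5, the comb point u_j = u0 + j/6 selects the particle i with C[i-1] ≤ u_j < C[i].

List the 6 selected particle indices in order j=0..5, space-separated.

0 1 1 2 5 5

C = [5/22, 5/11, 8/11, 8/11, 8/11, 1]
j=0: u_0=7/72 ∈ [0, 5/22) → index 0
j=1: u_1=19/72 ∈ [5/22, 5/11) → index 1
j=2: u_2=31/72 ∈ [5/22, 5/11) → index 1
j=3: u_3=43/72 ∈ [5/11, 8/11) → index 2
j=4: u_4=55/72 ∈ [8/11, 1) → index 5
j=5: u_5=67/72 ∈ [8/11, 1) → index 5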